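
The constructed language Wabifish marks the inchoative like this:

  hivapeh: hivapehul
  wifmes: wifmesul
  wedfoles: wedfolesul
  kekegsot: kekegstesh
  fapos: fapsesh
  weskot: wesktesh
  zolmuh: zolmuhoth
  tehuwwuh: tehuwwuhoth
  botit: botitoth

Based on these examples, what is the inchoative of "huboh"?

"huboh" has last vowel 'o'. The stems whose last vowel is 'o' (kekegsot → kekegstesh, fapos → fapsesh, weskot → wesktesh) delete the last vowel and add -esh.
So huboh → hubhesh.

hubhesh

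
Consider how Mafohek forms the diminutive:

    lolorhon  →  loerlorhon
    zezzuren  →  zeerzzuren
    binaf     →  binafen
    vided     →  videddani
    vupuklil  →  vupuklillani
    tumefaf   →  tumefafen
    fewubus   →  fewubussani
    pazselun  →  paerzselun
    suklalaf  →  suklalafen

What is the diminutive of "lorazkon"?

loerrazkon

"lorazkon" ends in -n. The stems ending in -n (pazselun → paerzselun, lolorhon → loerlorhon, zezzuren → zeerzzuren) insert -er- after the first vowel.
The other patterns: stems ending in -f add -en; stems ending in -d, -l or -s double the final consonant and add -ani.
So lorazkon → loerrazkon.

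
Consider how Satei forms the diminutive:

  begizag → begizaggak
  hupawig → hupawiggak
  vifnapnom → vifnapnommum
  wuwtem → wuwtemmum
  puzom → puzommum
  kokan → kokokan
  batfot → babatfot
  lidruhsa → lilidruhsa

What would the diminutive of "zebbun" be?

"zebbun" ends in -n. The one such stem in the data (kokan → kokokan) repeats the first consonant+vowel as a prefix (as do batfot, lidruhsa), so the same rule applies.
So zebbun → zezebbun.

zezebbun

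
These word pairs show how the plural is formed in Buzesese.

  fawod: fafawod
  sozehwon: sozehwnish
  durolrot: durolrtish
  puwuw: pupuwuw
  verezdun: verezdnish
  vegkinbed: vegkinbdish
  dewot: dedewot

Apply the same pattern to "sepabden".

sepabdnish

"sepabden" has 3 vowels. The stems with 3 vowels (vegkinbed → vegkinbdish, durolrot → durolrtish, verezdun → verezdnish) delete the last vowel and add -ish.
So sepabden → sepabdnish.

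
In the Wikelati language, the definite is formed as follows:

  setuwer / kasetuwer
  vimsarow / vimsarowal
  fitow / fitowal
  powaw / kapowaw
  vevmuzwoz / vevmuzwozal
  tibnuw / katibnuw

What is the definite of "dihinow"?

fitow and powaw both end in -w yet inflect differently (fitowal, kapowaw), so the final letter is not what conditions the rule; the last vowel is.
"dihinow" has last vowel 'o'. The stems whose last vowel is 'o' (fitow → fitowal, vimsarow → vimsarowal, vevmuzwoz → vevmuzwozal) add -al.
The other pattern: stems whose last vowel is 'a', 'e' or 'u' add the prefix ka-.
So dihinow → dihinowal.

dihinowal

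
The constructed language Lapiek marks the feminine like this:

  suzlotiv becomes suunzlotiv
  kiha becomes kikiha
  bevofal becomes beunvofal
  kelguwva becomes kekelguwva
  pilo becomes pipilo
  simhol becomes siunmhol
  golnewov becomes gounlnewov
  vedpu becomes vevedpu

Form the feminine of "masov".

maunsov

bevofal and kiha both have last vowel 'a' yet inflect differently (beunvofal, kikiha), so the last vowel is not what conditions the rule; whether the stem ends in a vowel or a consonant is.
"masov" ends in a consonant. The stems ending in a consonant (simhol → siunmhol, golnewov → gounlnewov, suzlotiv → suunzlotiv) insert -un- after the first vowel.
So masov → maunsov.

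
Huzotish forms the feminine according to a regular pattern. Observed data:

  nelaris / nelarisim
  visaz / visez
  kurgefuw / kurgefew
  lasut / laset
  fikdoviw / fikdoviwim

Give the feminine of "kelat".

kelet

fikdoviw and kurgefuw both end in -w yet inflect differently (fikdoviwim, kurgefew), so the final letter is not what conditions the rule; the last vowel is.
"kelat" has last vowel 'a'. The one such stem in the data (visaz → visez) changes the last vowel to 'e' (as do lasut, kurgefuw), so the same rule applies.
The other pattern: stems whose last vowel is 'i' add -im.
So kelat → kelet.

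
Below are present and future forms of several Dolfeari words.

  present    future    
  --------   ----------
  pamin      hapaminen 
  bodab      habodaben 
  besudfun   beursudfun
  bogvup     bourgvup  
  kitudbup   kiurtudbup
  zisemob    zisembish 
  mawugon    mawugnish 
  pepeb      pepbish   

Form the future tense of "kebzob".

kebzbish

pamin and besudfun both end in -n yet inflect differently (hapaminen, beursudfun), so the final letter is not what conditions the rule; the last vowel is.
"kebzob" has last vowel 'o'. The stems whose last vowel is 'o' (zisemob → zisembish, mawugon → mawugnish) delete the last vowel and add -ish.
The other patterns: stems whose last vowel is 'a' or 'i' add ha- … -en around the stem; stems whose last vowel is 'u' insert -ur- after the first vowel.
So kebzob → kebzbish.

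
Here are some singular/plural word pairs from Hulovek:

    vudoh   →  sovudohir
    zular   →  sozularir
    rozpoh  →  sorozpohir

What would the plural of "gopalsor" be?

sogopalsorir

Every pair shown (vudoh → sovudohir, zular → sozularir, rozpoh → sorozpohir) follows the same rule: add so- … -ir around the stem.
So gopalsor → sogopalsorir.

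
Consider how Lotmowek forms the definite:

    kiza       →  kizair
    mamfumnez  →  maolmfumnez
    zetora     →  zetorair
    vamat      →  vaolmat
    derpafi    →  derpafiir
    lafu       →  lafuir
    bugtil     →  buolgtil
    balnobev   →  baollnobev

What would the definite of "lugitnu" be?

lugitnuir

"lugitnu" ends in a vowel. The stems ending in a vowel (derpafi → derpafiir, kiza → kizair, lafu → lafuir) add -ir.
The other pattern: stems ending in a consonant insert -ol- after the first vowel.
So lugitnu → lugitnuir.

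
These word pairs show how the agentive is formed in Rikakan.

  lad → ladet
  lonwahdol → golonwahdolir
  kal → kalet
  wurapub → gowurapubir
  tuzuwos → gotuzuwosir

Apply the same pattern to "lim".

limet

lonwahdol and kal both end in -l yet inflect differently (golonwahdolir, kalet), so the final letter is not what conditions the rule; the number of vowels is.
"lim" has 1 vowel. The stems with 1 vowel (kal → kalet, lad → ladet) add -et.
The other pattern: stems with 3 vowels add go- … -ir around the stem.
So lim → limet.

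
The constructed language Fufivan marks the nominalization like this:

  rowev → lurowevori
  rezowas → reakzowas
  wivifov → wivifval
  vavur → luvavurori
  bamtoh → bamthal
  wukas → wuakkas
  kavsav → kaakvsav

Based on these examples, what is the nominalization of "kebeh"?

kavsav and wivifov both end in -v yet inflect differently (kaakvsav, wivifval), so the final letter is not what conditions the rule; the last vowel is.
"kebeh" has last vowel 'e'. The one such stem in the data (rowev → lurowevori) adds lu- … -ori around the stem, so the same rule applies.
So kebeh → lukebehori.

lukebehori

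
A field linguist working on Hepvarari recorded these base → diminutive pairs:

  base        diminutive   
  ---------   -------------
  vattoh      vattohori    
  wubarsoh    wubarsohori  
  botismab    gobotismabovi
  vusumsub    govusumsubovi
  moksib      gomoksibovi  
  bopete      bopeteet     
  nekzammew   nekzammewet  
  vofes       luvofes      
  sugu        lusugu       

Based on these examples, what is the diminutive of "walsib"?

"walsib" ends in -b. The stems ending in -b (botismab → gobotismabovi, vusumsub → govusumsubovi, moksib → gomoksibovi) add go- … -ovi around the stem.
The other patterns: stems ending in -h add -ori; stems ending in -e or -w add -et; stems ending in -s or -u add the prefix lu-.
So walsib → gowalsibovi.

gowalsibovi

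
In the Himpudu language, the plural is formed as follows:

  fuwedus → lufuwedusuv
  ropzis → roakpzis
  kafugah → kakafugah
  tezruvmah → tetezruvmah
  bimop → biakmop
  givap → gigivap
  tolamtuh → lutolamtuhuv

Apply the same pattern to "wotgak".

wowotgak

"wotgak" has last vowel 'a'. The stems whose last vowel is 'a' (tezruvmah → tetezruvmah, kafugah → kakafugah, givap → gigivap) repeat the first consonant+vowel as a prefix.
So wotgak → wowotgak.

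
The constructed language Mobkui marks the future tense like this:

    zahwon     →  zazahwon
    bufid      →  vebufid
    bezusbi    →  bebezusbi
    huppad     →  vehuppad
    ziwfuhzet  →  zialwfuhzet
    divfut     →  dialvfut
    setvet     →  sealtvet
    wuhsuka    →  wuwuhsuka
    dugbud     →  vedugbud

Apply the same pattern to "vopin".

vovopin

dugbud and divfut both have last vowel 'u' yet inflect differently (vedugbud, dialvfut), so the last vowel is not what conditions the rule; the final letter is.
"vopin" ends in -n. The one such stem in the data (zahwon → zazahwon) repeats the first consonant+vowel as a prefix (as do wuhsuka, bezusbi), so the same rule applies.
The other patterns: stems ending in -d add the prefix ve-; stems ending in -t insert -al- after the first vowel.
So vopin → vovopin.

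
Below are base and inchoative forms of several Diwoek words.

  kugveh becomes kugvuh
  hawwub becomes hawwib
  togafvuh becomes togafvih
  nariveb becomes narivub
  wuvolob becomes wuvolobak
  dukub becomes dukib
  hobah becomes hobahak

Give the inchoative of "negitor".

"negitor" has last vowel 'o'. The one such stem in the data (wuvolob → wuvolobak) adds -ak, so the same rule applies.
So negitor → negitorak.

negitorak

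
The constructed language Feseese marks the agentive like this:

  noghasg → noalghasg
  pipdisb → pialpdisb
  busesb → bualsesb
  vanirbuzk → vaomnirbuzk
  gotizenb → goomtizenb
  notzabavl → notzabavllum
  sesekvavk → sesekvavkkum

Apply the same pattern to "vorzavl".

pipdisb and gotizenb both end in -b yet inflect differently (pialpdisb, goomtizenb), so the final letter is not what conditions the rule; the second-to-last letter is.
"vorzavl" has second-to-last letter 'v'. The stems whose second-to-last letter is 'v' (notzabavl → notzabavllum, sesekvavk → sesekvavkkum) double the final consonant and add -um.
So vorzavl → vorzavllum.

vorzavllum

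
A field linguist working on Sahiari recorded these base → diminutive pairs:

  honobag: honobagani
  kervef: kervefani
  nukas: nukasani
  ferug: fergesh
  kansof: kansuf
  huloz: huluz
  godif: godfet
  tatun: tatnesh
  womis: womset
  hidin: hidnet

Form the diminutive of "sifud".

sifdesh

kervef and godif both end in -f yet inflect differently (kervefani, godfet), so the final letter is not what conditions the rule; the last vowel is.
"sifud" has last vowel 'u'. The stems whose last vowel is 'u' (tatun → tatnesh, ferug → fergesh) delete the last vowel and add -esh.
The other patterns: stems whose last vowel is 'a' or 'e' add -ani; stems whose last vowel is 'i' delete the last vowel and add -et; stems whose last vowel is 'o' change the last vowel to 'u'.
So sifud → sifdesh.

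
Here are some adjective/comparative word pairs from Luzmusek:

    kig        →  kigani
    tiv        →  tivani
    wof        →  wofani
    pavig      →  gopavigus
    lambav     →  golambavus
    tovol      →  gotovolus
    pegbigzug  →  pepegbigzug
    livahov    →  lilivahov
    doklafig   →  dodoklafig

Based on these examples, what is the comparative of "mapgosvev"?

kig and pavig both end in -g yet inflect differently (kigani, gopavigus), so the final letter is not what conditions the rule; the number of vowels is.
"mapgosvev" has 3 vowels. The stems with 3 vowels (pegbigzug → pepegbigzug, livahov → lilivahov, doklafig → dodoklafig) repeat the first consonant+vowel as a prefix.
So mapgosvev → mamapgosvev.

mamapgosvev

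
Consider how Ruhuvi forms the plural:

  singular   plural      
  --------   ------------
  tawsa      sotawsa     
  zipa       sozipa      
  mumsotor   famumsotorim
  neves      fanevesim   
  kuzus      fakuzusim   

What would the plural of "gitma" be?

sogitma

tawsa and neves both have 2 vowels yet inflect differently (sotawsa, fanevesim), so the number of vowels is not what conditions the rule; whether the stem ends in a vowel or a consonant is.
"gitma" ends in a vowel. The stems ending in a vowel (tawsa → sotawsa, zipa → sozipa) add the prefix so-.
The other pattern: stems ending in a consonant add fa- … -im around the stem.
So gitma → sogitma.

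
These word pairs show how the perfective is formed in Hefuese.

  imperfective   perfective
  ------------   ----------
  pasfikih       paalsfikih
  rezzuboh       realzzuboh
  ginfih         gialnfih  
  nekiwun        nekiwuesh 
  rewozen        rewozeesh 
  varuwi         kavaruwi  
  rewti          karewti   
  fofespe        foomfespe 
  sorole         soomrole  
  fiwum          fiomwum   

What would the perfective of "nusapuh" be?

nualsapuh

pasfikih and varuwi both have last vowel 'i' yet inflect differently (paalsfikih, kavaruwi), so the last vowel is not what conditions the rule; the final letter is.
"nusapuh" ends in -h. The stems ending in -h (pasfikih → paalsfikih, rezzuboh → realzzuboh, ginfih → gialnfih) insert -al- after the first vowel.
So nusapuh → nualsapuh.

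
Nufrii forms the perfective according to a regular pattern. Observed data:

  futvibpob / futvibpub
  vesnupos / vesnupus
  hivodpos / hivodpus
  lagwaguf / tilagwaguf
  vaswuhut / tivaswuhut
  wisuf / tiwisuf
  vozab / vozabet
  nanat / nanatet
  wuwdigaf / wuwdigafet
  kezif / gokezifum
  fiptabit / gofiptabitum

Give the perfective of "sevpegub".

"sevpegub" has last vowel 'u'. The stems whose last vowel is 'u' (lagwaguf → tilagwaguf, vaswuhut → tivaswuhut, wisuf → tiwisuf) add the prefix ti-.
So sevpegub → tisevpegub.

tisevpegub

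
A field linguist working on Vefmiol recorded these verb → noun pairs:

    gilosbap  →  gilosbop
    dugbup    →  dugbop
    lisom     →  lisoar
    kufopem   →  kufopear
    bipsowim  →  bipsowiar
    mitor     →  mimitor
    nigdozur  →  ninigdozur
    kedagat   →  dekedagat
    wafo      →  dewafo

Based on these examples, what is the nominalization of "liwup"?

liwop

lisom and mitor both have last vowel 'o' yet inflect differently (lisoar, mimitor), so the last vowel is not what conditions the rule; the final letter is.
"liwup" ends in -p. The stems ending in -p (gilosbap → gilosbop, dugbup → dugbop) change the last vowel to 'o'.
So liwup → liwop.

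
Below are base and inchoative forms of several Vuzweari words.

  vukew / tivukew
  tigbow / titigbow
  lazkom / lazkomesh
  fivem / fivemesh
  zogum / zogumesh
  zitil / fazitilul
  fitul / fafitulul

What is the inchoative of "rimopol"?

"rimopol" ends in -l. The stems ending in -l (zitil → fazitilul, fitul → fafitulul) add fa- … -ul around the stem.
The other patterns: stems ending in -w add the prefix ti-; stems ending in -m add -esh.
So rimopol → farimopolul.

farimopolul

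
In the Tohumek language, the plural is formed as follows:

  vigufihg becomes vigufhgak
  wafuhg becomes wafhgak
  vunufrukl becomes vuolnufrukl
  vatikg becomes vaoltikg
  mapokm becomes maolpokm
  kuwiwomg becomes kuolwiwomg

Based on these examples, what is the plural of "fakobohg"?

vigufihg and vatikg both end in -g yet inflect differently (vigufhgak, vaoltikg), so the final letter is not what conditions the rule; the second-to-last letter is.
"fakobohg" has second-to-last letter 'h'. The stems whose second-to-last letter is 'h' (vigufihg → vigufhgak, wafuhg → wafhgak) delete the last vowel and add -ak.
The other pattern: stems whose second-to-last letter is 'k' or 'm' insert -ol- after the first vowel.
So fakobohg → fakobhgak.

fakobhgak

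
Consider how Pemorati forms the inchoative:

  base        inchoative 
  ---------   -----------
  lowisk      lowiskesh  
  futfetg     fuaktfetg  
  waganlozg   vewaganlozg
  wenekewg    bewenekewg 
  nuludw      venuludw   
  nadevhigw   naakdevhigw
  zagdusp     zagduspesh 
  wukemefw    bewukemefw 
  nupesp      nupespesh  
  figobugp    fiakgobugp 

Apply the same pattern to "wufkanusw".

wukemefw and nadevhigw both end in -w yet inflect differently (bewukemefw, naakdevhigw), so the final letter is not what conditions the rule; the second-to-last letter is.
"wufkanusw" has second-to-last letter 's'. The stems whose second-to-last letter is 's' (zagdusp → zagduspesh, nupesp → nupespesh, lowisk → lowiskesh) add -esh.
So wufkanusw → wufkanuswesh.

wufkanuswesh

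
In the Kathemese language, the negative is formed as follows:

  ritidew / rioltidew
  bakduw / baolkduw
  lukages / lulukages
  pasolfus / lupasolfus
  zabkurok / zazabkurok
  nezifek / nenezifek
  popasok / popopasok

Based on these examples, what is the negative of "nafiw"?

"nafiw" ends in -w. The stems ending in -w (ritidew → rioltidew, bakduw → baolkduw) insert -ol- after the first vowel.
So nafiw → naolfiw.

naolfiw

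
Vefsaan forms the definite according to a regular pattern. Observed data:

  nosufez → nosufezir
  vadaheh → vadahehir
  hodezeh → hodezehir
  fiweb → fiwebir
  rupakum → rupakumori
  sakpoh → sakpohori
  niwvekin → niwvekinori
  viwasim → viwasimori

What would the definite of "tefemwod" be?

vadaheh and sakpoh both end in -h yet inflect differently (vadahehir, sakpohori), so the final letter is not what conditions the rule; the last vowel is.
"tefemwod" has last vowel 'o'. The one such stem in the data (sakpoh → sakpohori) adds -ori, so the same rule applies.
So tefemwod → tefemwodori.

tefemwodori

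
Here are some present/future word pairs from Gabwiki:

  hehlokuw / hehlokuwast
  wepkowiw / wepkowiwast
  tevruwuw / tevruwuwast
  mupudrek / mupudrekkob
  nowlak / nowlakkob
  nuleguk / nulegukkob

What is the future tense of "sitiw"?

sitiwast

"sitiw" ends in -w. The stems ending in -w (hehlokuw → hehlokuwast, wepkowiw → wepkowiwast, tevruwuw → tevruwuwast) add -ast.
The other pattern: stems ending in -k double the final consonant and add -ob.
So sitiw → sitiwast.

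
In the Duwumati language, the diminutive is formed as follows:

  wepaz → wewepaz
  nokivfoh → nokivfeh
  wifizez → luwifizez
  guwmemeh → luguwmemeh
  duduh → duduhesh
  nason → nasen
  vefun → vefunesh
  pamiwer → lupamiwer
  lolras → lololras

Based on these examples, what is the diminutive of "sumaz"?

nokivfoh and guwmemeh both end in -h yet inflect differently (nokivfeh, luguwmemeh), so the final letter is not what conditions the rule; the last vowel is.
"sumaz" has last vowel 'a'. The stems whose last vowel is 'a' (wepaz → wewepaz, lolras → lololras) repeat the first consonant+vowel as a prefix.
So sumaz → susumaz.

susumaz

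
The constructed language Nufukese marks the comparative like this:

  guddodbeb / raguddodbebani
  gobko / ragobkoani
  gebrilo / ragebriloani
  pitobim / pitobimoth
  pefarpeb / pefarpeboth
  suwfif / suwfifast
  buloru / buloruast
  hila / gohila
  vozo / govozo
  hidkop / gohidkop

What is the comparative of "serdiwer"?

guddodbeb and pefarpeb both end in -b yet inflect differently (raguddodbebani, pefarpeboth), so the final letter is not what conditions the rule; the first letter is.
"serdiwer" begins with s-. The one such stem in the data (suwfif → suwfifast) adds -ast, so the same rule applies.
The other patterns: stems beginning with g- add ra- … -ani around the stem; stems beginning with p- add -oth; stems beginning with h- or v- add the prefix go-.
So serdiwer → serdiwerast.

serdiwerast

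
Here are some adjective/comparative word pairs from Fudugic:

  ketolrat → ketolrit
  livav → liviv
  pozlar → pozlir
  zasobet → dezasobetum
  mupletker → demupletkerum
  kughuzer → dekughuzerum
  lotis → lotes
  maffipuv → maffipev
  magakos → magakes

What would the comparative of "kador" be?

kader

ketolrat and zasobet both end in -t yet inflect differently (ketolrit, dezasobetum), so the final letter is not what conditions the rule; the last vowel is.
"kador" has last vowel 'o'. The one such stem in the data (magakos → magakes) changes the last vowel to 'e' (as do lotis, maffipuv), so the same rule applies.
So kador → kader.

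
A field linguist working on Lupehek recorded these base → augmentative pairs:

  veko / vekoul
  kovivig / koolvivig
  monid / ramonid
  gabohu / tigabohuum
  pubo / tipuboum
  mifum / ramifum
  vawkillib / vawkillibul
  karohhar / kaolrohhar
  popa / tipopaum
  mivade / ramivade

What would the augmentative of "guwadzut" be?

tiguwadzutum

veko and pubo both end in -o yet inflect differently (vekoul, tipuboum), so the final letter is not what conditions the rule; the first letter is.
"guwadzut" begins with g-. The one such stem in the data (gabohu → tigabohuum) adds ti- … -um around the stem, so the same rule applies.
So guwadzut → tiguwadzutum.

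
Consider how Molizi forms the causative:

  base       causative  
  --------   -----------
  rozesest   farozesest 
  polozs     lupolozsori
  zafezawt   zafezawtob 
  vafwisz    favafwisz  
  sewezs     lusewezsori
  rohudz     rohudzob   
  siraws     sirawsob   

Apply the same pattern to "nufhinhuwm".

nufhinhuwmob

rozesest and zafezawt both end in -t yet inflect differently (farozesest, zafezawtob), so the final letter is not what conditions the rule; the second-to-last letter is.
"nufhinhuwm" has second-to-last letter 'w'. The stems whose second-to-last letter is 'w' (zafezawt → zafezawtob, siraws → sirawsob) add -ob.
The other patterns: stems whose second-to-last letter is 'z' add lu- … -ori around the stem; stems whose second-to-last letter is 's' add the prefix fa-.
So nufhinhuwm → nufhinhuwmob.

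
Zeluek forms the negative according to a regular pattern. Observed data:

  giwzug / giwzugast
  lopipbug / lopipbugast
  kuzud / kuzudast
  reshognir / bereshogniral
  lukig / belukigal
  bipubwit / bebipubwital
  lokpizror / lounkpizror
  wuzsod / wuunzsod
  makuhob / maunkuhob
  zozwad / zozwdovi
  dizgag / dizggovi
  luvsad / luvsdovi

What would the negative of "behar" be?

giwzug and lukig both end in -g yet inflect differently (giwzugast, belukigal), so the final letter is not what conditions the rule; the last vowel is.
"behar" has last vowel 'a'. The stems whose last vowel is 'a' (zozwad → zozwdovi, dizgag → dizggovi, luvsad → luvsdovi) delete the last vowel and add -ovi.
So behar → behrovi.

behrovi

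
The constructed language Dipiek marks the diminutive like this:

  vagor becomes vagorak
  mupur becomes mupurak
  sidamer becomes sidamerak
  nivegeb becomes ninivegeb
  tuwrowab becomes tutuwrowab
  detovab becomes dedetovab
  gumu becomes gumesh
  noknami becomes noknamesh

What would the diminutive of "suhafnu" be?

sidamer and nivegeb both have last vowel 'e' yet inflect differently (sidamerak, ninivegeb), so the last vowel is not what conditions the rule; the final letter is.
"suhafnu" ends in -u. The one such stem in the data (gumu → gumesh) drops the final letter and adds -esh (as does noknami), so the same rule applies.
The other patterns: stems ending in -r add -ak; stems ending in -b repeat the first consonant+vowel as a prefix.
So suhafnu → suhafnesh.

suhafnesh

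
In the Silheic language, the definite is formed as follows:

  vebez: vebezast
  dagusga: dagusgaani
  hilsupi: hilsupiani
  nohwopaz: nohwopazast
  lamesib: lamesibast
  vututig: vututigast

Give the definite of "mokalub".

dagusga and nohwopaz both have last vowel 'a' yet inflect differently (dagusgaani, nohwopazast), so the last vowel is not what conditions the rule; whether the stem ends in a vowel or a consonant is.
"mokalub" ends in a consonant. The stems ending in a consonant (nohwopaz → nohwopazast, lamesib → lamesibast, vebez → vebezast) add -ast.
The other pattern: stems ending in a vowel add -ani.
So mokalub → mokalubast.

mokalubast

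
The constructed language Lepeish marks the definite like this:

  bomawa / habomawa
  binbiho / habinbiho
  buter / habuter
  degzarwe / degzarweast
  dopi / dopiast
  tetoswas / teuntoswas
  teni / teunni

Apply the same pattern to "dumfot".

dumfotast

dopi and teni both end in -i yet inflect differently (dopiast, teunni), so the final letter is not what conditions the rule; the first letter is.
"dumfot" begins with d-. The stems beginning with d- (degzarwe → degzarweast, dopi → dopiast) add -ast.
The other patterns: stems beginning with b- add the prefix ha-; stems beginning with t- insert -un- after the first vowel.
So dumfot → dumfotast.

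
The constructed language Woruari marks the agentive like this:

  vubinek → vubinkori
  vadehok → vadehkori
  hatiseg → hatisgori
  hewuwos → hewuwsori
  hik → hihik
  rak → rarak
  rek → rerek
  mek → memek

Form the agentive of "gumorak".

gumorkori

vubinek and hik both end in -k yet inflect differently (vubinkori, hihik), so the final letter is not what conditions the rule; the number of vowels is.
"gumorak" has 3 vowels. The stems with 3 vowels (vubinek → vubinkori, vadehok → vadehkori, hatiseg → hatisgori) delete the last vowel and add -ori.
So gumorak → gumorkori.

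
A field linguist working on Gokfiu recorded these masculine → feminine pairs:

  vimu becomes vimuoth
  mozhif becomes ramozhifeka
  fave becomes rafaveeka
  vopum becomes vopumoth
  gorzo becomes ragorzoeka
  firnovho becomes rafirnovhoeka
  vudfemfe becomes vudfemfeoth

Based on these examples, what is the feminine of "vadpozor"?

"vadpozor" begins with v-. The stems beginning with v- (vopum → vopumoth, vudfemfe → vudfemfeoth, vimu → vimuoth) add -oth.
So vadpozor → vadpozoroth.

vadpozoroth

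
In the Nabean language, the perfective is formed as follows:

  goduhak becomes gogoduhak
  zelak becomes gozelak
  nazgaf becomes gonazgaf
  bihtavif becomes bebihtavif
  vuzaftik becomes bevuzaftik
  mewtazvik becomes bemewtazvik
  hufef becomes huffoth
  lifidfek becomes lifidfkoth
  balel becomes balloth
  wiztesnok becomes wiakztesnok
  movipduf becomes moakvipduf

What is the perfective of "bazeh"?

bazhoth

nazgaf and bihtavif both end in -f yet inflect differently (gonazgaf, bebihtavif), so the final letter is not what conditions the rule; the last vowel is.
"bazeh" has last vowel 'e'. The stems whose last vowel is 'e' (hufef → huffoth, lifidfek → lifidfkoth, balel → balloth) delete the last vowel and add -oth.
So bazeh → bazhoth.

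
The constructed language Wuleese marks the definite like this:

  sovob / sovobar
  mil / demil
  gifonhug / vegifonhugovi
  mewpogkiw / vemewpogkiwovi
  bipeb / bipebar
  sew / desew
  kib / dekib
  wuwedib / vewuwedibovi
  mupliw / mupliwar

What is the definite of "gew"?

degew

"gew" has 1 vowel. The stems with 1 vowel (sew → desew, kib → dekib, mil → demil) add the prefix de-.
The other patterns: stems with 2 vowels add -ar; stems with 3 vowels add ve- … -ovi around the stem.
So gew → degew.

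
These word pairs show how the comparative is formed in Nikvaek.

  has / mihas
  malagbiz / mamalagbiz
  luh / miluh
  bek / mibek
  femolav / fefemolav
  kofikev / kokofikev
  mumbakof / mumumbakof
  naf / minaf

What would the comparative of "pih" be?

mipih

"pih" has 1 vowel. The stems with 1 vowel (has → mihas, naf → minaf, bek → mibek) add the prefix mi-.
The other pattern: stems with 3 vowels repeat the first consonant+vowel as a prefix.
So pih → mipih.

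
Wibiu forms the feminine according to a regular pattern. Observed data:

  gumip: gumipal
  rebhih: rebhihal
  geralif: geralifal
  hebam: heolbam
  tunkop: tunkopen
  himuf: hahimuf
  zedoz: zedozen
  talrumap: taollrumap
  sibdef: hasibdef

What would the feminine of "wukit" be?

tunkop and gumip both end in -p yet inflect differently (tunkopen, gumipal), so the final letter is not what conditions the rule; the last vowel is.
"wukit" has last vowel 'i'. The stems whose last vowel is 'i' (geralif → geralifal, gumip → gumipal, rebhih → rebhihal) add -al.
So wukit → wukital.

wukital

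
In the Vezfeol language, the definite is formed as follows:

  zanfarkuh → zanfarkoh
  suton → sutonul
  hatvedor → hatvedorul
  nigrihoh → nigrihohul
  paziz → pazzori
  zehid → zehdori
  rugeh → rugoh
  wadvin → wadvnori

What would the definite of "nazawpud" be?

rugeh and nigrihoh both end in -h yet inflect differently (rugoh, nigrihohul), so the final letter is not what conditions the rule; the last vowel is.
"nazawpud" has last vowel 'u'. The one such stem in the data (zanfarkuh → zanfarkoh) changes the last vowel to 'o' (as does rugeh), so the same rule applies.
The other patterns: stems whose last vowel is 'i' delete the last vowel and add -ori; stems whose last vowel is 'o' add -ul.
So nazawpud → nazawpod.

nazawpod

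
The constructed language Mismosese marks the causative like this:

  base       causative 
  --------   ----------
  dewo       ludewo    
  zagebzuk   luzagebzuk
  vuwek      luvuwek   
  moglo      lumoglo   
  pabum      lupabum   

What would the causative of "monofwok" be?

lumonofwok

Every pair shown (dewo → ludewo, zagebzuk → luzagebzuk, vuwek → luvuwek, …) follows the same rule: add the prefix lu-.
So monofwok → lumonofwok.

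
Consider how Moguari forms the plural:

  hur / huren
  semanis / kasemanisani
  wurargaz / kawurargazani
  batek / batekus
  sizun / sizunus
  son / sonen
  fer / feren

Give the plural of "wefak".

wefakus

"wefak" has 2 vowels. The stems with 2 vowels (batek → batekus, sizun → sizunus) add -us.
So wefak → wefakus.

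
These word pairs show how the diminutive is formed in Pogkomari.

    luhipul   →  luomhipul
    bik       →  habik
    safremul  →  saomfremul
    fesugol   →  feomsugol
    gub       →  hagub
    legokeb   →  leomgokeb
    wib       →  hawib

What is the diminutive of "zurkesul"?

zuomrkesul

gub and legokeb both end in -b yet inflect differently (hagub, leomgokeb), so the final letter is not what conditions the rule; the number of vowels is.
"zurkesul" has 3 vowels. The stems with 3 vowels (fesugol → feomsugol, safremul → saomfremul, luhipul → luomhipul) insert -om- after the first vowel.
So zurkesul → zuomrkesul.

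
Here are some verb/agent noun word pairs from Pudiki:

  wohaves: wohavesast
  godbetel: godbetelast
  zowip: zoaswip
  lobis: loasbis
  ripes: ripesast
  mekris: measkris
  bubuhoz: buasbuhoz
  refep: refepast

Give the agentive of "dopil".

refep and zowip both end in -p yet inflect differently (refepast, zoaswip), so the final letter is not what conditions the rule; the last vowel is.
"dopil" has last vowel 'i'. The stems whose last vowel is 'i' (zowip → zoaswip, mekris → measkris, lobis → loasbis) insert -as- after the first vowel.
The other pattern: stems whose last vowel is 'e' add -ast.
So dopil → doaspil.

doaspil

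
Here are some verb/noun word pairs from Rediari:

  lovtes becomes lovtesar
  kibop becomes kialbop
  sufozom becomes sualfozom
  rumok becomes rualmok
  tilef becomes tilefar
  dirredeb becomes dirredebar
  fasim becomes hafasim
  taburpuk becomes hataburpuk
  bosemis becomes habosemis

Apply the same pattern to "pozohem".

pozohemar

sufozom and fasim both end in -m yet inflect differently (sualfozom, hafasim), so the final letter is not what conditions the rule; the last vowel is.
"pozohem" has last vowel 'e'. The stems whose last vowel is 'e' (dirredeb → dirredebar, tilef → tilefar, lovtes → lovtesar) add -ar.
The other patterns: stems whose last vowel is 'o' insert -al- after the first vowel; stems whose last vowel is 'i' or 'u' add the prefix ha-.
So pozohem → pozohemar.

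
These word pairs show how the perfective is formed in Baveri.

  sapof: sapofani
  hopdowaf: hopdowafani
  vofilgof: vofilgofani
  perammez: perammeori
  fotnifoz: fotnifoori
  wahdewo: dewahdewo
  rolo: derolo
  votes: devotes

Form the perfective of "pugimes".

depugimes

sapof and fotnifoz both have last vowel 'o' yet inflect differently (sapofani, fotnifoori), so the last vowel is not what conditions the rule; the final letter is.
"pugimes" ends in -s. The one such stem in the data (votes → devotes) adds the prefix de-, so the same rule applies.
The other patterns: stems ending in -f add -ani; stems ending in -z drop the final letter and add -ori.
So pugimes → depugimes.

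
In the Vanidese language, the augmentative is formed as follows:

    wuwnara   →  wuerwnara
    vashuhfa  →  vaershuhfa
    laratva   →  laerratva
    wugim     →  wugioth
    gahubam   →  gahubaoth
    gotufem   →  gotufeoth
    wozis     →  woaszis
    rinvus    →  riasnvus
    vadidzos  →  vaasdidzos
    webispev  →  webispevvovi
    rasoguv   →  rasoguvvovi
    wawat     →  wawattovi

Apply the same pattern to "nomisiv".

nomisivvovi

wuwnara and gahubam both have last vowel 'a' yet inflect differently (wuerwnara, gahubaoth), so the last vowel is not what conditions the rule; the final letter is.
"nomisiv" ends in -v. The stems ending in -v (webispev → webispevvovi, rasoguv → rasoguvvovi) double the final consonant and add -ovi.
The other patterns: stems ending in -a insert -er- after the first vowel; stems ending in -m drop the final letter and add -oth; stems ending in -s insert -as- after the first vowel.
So nomisiv → nomisivvovi.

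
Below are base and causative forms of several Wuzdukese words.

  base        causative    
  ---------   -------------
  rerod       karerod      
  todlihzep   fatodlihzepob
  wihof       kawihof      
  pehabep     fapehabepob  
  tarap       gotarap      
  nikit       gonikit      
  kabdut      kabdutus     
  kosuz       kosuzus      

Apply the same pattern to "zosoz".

kabdut and nikit both end in -t yet inflect differently (kabdutus, gonikit), so the final letter is not what conditions the rule; the last vowel is.
"zosoz" has last vowel 'o'. The stems whose last vowel is 'o' (wihof → kawihof, rerod → karerod) add the prefix ka-.
So zosoz → kazosoz.

kazosoz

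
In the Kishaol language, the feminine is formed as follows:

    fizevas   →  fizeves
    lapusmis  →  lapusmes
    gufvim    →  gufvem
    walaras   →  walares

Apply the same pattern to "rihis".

rihes

Every pair shown (fizevas → fizeves, lapusmis → lapusmes, gufvim → gufvem, …) follows the same rule: change the last vowel to 'e'.
So rihis → rihes.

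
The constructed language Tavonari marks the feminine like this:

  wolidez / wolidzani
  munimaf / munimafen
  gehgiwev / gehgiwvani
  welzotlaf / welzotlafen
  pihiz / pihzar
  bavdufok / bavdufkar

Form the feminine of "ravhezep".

ravhezpani

wolidez and pihiz both end in -z yet inflect differently (wolidzani, pihzar), so the final letter is not what conditions the rule; the last vowel is.
"ravhezep" has last vowel 'e'. The stems whose last vowel is 'e' (gehgiwev → gehgiwvani, wolidez → wolidzani) delete the last vowel and add -ani.
So ravhezep → ravhezpani.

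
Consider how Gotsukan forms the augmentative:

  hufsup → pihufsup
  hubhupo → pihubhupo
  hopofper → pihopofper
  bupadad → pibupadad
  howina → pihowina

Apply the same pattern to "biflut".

Every pair shown (hufsup → pihufsup, hubhupo → pihubhupo, hopofper → pihopofper, …) follows the same rule: add the prefix pi-.
So biflut → pibiflut.

pibiflut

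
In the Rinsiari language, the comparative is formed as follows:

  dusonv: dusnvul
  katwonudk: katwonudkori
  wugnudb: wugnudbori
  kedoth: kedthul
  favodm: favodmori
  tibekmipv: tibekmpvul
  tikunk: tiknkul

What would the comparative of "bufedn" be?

katwonudk and tikunk both end in -k yet inflect differently (katwonudkori, tiknkul), so the final letter is not what conditions the rule; the second-to-last letter is.
"bufedn" has second-to-last letter 'd'. The stems whose second-to-last letter is 'd' (katwonudk → katwonudkori, wugnudb → wugnudbori, favodm → favodmori) add -ori.
So bufedn → bufednori.

bufednori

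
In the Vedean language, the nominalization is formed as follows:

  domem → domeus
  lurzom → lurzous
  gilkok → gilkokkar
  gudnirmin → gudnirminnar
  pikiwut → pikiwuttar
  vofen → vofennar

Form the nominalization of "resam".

lurzom and gilkok both have last vowel 'o' yet inflect differently (lurzous, gilkokkar), so the last vowel is not what conditions the rule; the final letter is.
"resam" ends in -m. The stems ending in -m (domem → domeus, lurzom → lurzous) drop the final letter and add -us.
The other pattern: stems ending in -k, -n or -t double the final consonant and add -ar.
So resam → resaus.

resaus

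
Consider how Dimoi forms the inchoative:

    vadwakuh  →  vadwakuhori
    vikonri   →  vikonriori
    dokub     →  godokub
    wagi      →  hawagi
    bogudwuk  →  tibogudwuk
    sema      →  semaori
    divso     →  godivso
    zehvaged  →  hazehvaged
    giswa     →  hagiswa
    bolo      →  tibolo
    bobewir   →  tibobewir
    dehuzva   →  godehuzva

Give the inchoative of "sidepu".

sidepuori

dehuzva and sema both end in -a yet inflect differently (godehuzva, semaori), so the final letter is not what conditions the rule; the first letter is.
"sidepu" begins with s-. The one such stem in the data (sema → semaori) adds -ori, so the same rule applies.
So sidepu → sidepuori.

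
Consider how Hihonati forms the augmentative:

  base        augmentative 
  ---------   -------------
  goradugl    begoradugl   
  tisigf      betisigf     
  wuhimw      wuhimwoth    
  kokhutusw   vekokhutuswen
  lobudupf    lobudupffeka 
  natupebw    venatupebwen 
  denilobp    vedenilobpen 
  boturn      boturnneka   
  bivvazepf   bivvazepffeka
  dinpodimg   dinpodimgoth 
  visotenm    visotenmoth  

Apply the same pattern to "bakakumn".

"bakakumn" has second-to-last letter 'm'. The stems whose second-to-last letter is 'm' (wuhimw → wuhimwoth, dinpodimg → dinpodimgoth) add -oth.
So bakakumn → bakakumnoth.

bakakumnoth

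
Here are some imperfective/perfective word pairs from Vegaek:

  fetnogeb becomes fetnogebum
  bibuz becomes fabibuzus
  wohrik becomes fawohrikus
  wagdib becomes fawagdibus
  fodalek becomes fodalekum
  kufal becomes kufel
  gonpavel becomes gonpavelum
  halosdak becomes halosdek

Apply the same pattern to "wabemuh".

fawabemuhus

wohrik and halosdak both end in -k yet inflect differently (fawohrikus, halosdek), so the final letter is not what conditions the rule; the last vowel is.
"wabemuh" has last vowel 'u'. The one such stem in the data (bibuz → fabibuzus) adds fa- … -us around the stem, so the same rule applies.
So wabemuh → fawabemuhus.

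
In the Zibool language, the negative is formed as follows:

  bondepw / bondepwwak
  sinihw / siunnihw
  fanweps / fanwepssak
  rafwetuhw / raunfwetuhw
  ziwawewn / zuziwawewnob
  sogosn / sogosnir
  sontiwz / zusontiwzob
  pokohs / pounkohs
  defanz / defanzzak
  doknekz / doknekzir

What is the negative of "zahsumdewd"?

zuzahsumdewdob

pokohs and fanweps both end in -s yet inflect differently (pounkohs, fanwepssak), so the final letter is not what conditions the rule; the second-to-last letter is.
"zahsumdewd" has second-to-last letter 'w'. The stems whose second-to-last letter is 'w' (ziwawewn → zuziwawewnob, sontiwz → zusontiwzob) add zu- … -ob around the stem.
The other patterns: stems whose second-to-last letter is 'h' insert -un- after the first vowel; stems whose second-to-last letter is 'n' or 'p' double the final consonant and add -ak; stems whose second-to-last letter is 'k' or 's' add -ir.
So zahsumdewd → zuzahsumdewdob.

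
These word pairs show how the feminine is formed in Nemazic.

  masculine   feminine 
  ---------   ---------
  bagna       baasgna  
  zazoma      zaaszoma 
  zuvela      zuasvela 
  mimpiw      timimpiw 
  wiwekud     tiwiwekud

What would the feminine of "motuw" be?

bagna and mimpiw both have 2 vowels yet inflect differently (baasgna, timimpiw), so the number of vowels is not what conditions the rule; the final letter is.
"motuw" ends in -w. The one such stem in the data (mimpiw → timimpiw) adds the prefix ti-, so the same rule applies.
The other pattern: stems ending in -a insert -as- after the first vowel.
So motuw → timotuw.

timotuw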